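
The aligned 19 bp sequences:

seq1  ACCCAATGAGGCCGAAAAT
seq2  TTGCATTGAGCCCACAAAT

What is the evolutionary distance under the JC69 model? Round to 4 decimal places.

0.5068

The sequences differ at 7 of 19 sites (1, 2, 3, 6, 11, 14, 15), so p = 7/19 ≈ 0.368421.
d = −(3/4) ln(1 − 4p/3) = −0.75 ln(1 − 0.491228) = −0.75 ln(0.508772)
  = −0.75 × (-0.675755) = 0.506816 substitutions/site.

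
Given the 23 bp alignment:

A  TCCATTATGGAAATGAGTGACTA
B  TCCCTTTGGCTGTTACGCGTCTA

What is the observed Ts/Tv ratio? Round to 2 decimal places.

0.38

Transitions are A↔G and C↔T; transversions are all other mismatches.
Transitions: 3. Transversions: 8.
R = 3/8 = 0.375 ≈ 0.38 (to 2 d.p.).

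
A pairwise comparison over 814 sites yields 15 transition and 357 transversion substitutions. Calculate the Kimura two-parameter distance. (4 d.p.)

0.8468

P = 15/814 ≈ 0.018428 and Q = 357/814 ≈ 0.438575.
Under the Kimura two-parameter model, d = −½ ln(1 − 2P − Q) − ¼ ln(1 − 2Q).
1 − 2P − Q = 0.524569, giving −½ ln(0.524569) = 0.322589.
1 − 2Q = 0.12285, giving −¼ ln(0.12285) = 0.524198.
d = 0.322589 + 0.524198 = 0.846787.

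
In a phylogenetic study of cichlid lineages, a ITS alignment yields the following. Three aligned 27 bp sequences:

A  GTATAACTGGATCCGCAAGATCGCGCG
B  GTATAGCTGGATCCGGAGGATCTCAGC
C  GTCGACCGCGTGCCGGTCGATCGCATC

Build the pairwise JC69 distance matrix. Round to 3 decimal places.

A–B: 7/27 sites differ → p ≈ 0.259259, d = −0.75 ln(1 − 0.345679) = 0.318118 ≈ 0.318.
A–C: 13/27 sites differ → p ≈ 0.481481, d = −0.75 ln(1 − 0.641975) = 0.770364 ≈ 0.770.
B–C: 11/27 sites differ → p ≈ 0.407407, d = −0.75 ln(1 − 0.543209) = 0.587647 ≈ 0.588.

d(A,B) = 0.318, d(A,C) = 0.770, d(B,C) = 0.588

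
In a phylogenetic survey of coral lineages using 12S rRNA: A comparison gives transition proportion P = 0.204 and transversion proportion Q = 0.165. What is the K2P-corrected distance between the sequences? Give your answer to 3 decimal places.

0.526

Under the Kimura two-parameter model, d = −½ ln(1 − 2P − Q) − ¼ ln(1 − 2Q).
1 − 2P − Q = 0.427, giving −½ ln(0.427) = 0.425486.
1 − 2Q = 0.67, giving −¼ ln(0.67) = 0.100119.
d = 0.425486 + 0.100119 = 0.525605.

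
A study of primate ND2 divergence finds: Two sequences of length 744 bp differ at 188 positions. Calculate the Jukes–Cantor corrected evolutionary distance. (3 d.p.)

0.308

p = 188/744 ≈ 0.252688.
d = −(3/4) ln(1 − 4p/3) = −0.75 ln(1 − 0.336917) = −0.75 ln(0.663083)
  = −0.75 × (-0.410855) = 0.308141 substitutions/site.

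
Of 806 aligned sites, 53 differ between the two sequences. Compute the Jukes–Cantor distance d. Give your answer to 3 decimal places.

0.069

p = 53/806 ≈ 0.065757.
d = −(3/4) ln(1 − 4p/3) = −0.75 ln(1 − 0.087676) = −0.75 ln(0.912324)
  = −0.75 × (-0.091760) = 0.068820 substitutions/site.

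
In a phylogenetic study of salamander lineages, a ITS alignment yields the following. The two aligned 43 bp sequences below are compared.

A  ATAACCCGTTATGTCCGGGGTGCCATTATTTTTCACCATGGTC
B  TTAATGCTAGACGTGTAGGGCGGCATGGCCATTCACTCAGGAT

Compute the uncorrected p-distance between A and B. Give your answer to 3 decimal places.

The sequences differ at 22 of 43 positions.
p = 22/43 = 0.511627… ≈ 0.512 (to 3 d.p.).

0.512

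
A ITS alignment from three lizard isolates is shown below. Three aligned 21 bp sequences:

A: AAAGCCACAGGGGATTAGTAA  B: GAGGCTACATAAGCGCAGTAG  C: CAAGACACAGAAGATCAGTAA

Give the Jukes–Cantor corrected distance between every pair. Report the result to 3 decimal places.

d(A,B) = 0.756, d(A,C) = 0.286, d(B,C) = 0.532

A–B: 10/21 sites differ → p ≈ 0.47619, d = −0.75 ln(1 − 0.63492) = 0.755729 ≈ 0.756.
A–C: 5/21 sites differ → p ≈ 0.238095, d = −0.75 ln(1 − 0.31746) = 0.286451 ≈ 0.286.
B–C: 8/21 sites differ → p ≈ 0.380952, d = −0.75 ln(1 − 0.507936) = 0.531860 ≈ 0.532.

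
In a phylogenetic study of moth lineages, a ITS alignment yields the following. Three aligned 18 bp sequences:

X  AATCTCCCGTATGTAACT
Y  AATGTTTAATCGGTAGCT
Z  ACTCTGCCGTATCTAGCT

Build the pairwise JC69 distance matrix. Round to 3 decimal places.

X–Y: 8/18 sites differ → p ≈ 0.444444, d = −0.75 ln(1 − 0.592592) = 0.673455 ≈ 0.673.
X–Z: 4/18 sites differ → p ≈ 0.222222, d = −0.75 ln(1 − 0.296296) = 0.263548 ≈ 0.264.
Y–Z: 9/18 sites differ → p = 0.5, d = −0.75 ln(1 − 0.666667) = 0.823960 ≈ 0.824.

d(X,Y) = 0.673, d(X,Z) = 0.264, d(Y,Z) = 0.824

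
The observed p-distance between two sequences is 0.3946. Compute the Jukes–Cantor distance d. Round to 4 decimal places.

d = −(3/4) ln(1 − 4p/3) = −0.75 ln(1 − 0.526133) = −0.75 ln(0.473867)
  = −0.75 × (-0.746829) = 0.560122 substitutions/site.

0.5601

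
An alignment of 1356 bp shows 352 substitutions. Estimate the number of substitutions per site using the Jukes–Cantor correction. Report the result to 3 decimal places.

0.319

p = 352/1356 ≈ 0.259587.
d = −(3/4) ln(1 − 4p/3) = −0.75 ln(1 − 0.346116) = −0.75 ln(0.653884)
  = −0.75 × (-0.424825) = 0.318619 substitutions/site.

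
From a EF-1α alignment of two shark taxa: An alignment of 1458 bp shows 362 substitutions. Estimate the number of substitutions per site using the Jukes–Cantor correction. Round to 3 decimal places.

p = 362/1458 ≈ 0.248285.
d = −(3/4) ln(1 − 4p/3) = −0.75 ln(1 − 0.331047) = −0.75 ln(0.668953)
  = −0.75 × (-0.402041) = 0.301531 substitutions/site.

0.302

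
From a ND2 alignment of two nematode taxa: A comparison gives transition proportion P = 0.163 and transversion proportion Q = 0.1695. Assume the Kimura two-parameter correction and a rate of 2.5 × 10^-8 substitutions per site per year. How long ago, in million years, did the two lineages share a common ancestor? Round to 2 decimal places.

Under the Kimura two-parameter model, d = −½ ln(1 − 2P − Q) − ¼ ln(1 − 2Q).
1 − 2P − Q = 0.5045, giving −½ ln(0.5045) = 0.342094.
1 − 2Q = 0.661, giving −¼ ln(0.661) = 0.103500.
d = 0.342094 + 0.103500 = 0.445594.
Under a molecular clock d = 2μt, so t = d/(2μ) = 0.445594 / (2 × 2.5 × 10^-8) = 8.91 million years.

8.91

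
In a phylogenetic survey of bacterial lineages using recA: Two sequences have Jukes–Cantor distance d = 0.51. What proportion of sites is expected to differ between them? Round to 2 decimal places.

0.37

p = (3/4)(1 − e^(−4d/3)) = 0.75 × (1 − e^(-0.68)) = 0.75 × (1 − 0.506617) = 0.370037.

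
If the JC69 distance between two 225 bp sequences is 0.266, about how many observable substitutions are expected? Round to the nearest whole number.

Invert JC69: p = (3/4)(1 − e^(−4d/3)) = 0.75 × (1 − e^(-0.354667)) = 0.75 × (1 − 0.701407) = 0.223945.
Expected differing sites = pL ≈ 0.223945 × 225 = 50.387625 ≈ 50.

50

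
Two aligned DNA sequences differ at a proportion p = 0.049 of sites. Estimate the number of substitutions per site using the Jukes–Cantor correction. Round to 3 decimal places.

d = −(3/4) ln(1 − 4p/3) = −0.75 ln(1 − 0.065333) = −0.75 ln(0.934667)
  = −0.75 × (-0.067565) = 0.050674 substitutions/site.

0.051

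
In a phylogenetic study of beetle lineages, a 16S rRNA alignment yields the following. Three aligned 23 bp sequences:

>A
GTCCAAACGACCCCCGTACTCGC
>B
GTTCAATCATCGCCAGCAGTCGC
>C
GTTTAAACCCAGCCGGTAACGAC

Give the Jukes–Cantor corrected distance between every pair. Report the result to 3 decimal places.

d(A,B) = 0.467, d(A,C) = 0.761, d(B,C) = 0.761

A–B: 8/23 sites differ → p ≈ 0.347826, d = −0.75 ln(1 − 0.463768) = 0.467391 ≈ 0.467.
A–C: 11/23 sites differ → p ≈ 0.478261, d = −0.75 ln(1 − 0.637681) = 0.761423 ≈ 0.761.
B–C: 11/23 sites differ → p ≈ 0.478261, d = −0.75 ln(1 − 0.637681) = 0.761423 ≈ 0.761.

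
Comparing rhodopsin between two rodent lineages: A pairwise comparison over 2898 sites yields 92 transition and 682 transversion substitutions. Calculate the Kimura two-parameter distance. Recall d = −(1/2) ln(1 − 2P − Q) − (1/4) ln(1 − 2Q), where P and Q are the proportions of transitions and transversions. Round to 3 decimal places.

0.337

P = 92/2898 ≈ 0.031746 and Q = 682/2898 ≈ 0.235335.
Under the Kimura two-parameter model, d = −½ ln(1 − 2P − Q) − ¼ ln(1 − 2Q).
1 − 2P − Q = 0.701173, giving −½ ln(0.701173) = 0.177500.
1 − 2Q = 0.52933, giving −¼ ln(0.52933) = 0.159036.
d = 0.177500 + 0.159036 = 0.336536.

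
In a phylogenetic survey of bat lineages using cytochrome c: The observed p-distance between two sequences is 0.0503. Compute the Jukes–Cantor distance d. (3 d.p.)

0.052

d = −(3/4) ln(1 − 4p/3) = −0.75 ln(1 − 0.067067) = −0.75 ln(0.932933)
  = −0.75 × (-0.069422) = 0.052067 substitutions/site.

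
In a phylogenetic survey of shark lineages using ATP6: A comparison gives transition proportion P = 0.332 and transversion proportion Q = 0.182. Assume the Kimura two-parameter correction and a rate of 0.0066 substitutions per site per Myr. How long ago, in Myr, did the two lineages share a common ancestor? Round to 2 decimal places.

79.43

Under the Kimura two-parameter model, d = −½ ln(1 − 2P − Q) − ¼ ln(1 − 2Q).
1 − 2P − Q = 0.154, giving −½ ln(0.154) = 0.935401.
1 − 2Q = 0.636, giving −¼ ln(0.636) = 0.113139.
d = 0.935401 + 0.113139 = 1.048540.
Under a molecular clock d = 2μt, so t = d/(2μ) = 1.048540 / (2 × 0.0066) = 79.43 Myr.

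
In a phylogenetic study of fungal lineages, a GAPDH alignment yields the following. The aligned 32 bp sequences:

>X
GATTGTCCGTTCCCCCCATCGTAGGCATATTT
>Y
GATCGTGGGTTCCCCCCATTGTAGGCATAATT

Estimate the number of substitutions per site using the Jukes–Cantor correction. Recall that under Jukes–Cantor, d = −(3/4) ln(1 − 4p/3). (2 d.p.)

0.18

The sequences differ at 5 of 32 sites (4, 7, 8, 20, 30), so p = 5/32 = 0.15625.
d = −(3/4) ln(1 − 4p/3) = −0.75 ln(1 − 0.208333) = −0.75 ln(0.791667)
  = −0.75 × (-0.233614) = 0.175211 substitutions/site.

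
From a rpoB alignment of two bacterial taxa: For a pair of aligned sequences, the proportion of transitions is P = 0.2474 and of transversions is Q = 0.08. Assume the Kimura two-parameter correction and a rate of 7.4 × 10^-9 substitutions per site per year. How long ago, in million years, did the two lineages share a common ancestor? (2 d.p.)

31.84

Under the Kimura two-parameter model, d = −½ ln(1 − 2P − Q) − ¼ ln(1 − 2Q).
1 − 2P − Q = 0.4252, giving −½ ln(0.4252) = 0.427598.
1 − 2Q = 0.84, giving −¼ ln(0.84) = 0.043588.
d = 0.427598 + 0.043588 = 0.471186.
Under a molecular clock d = 2μt, so t = d/(2μ) = 0.471186 / (2 × 7.4 × 10^-9) = 31.84 million years.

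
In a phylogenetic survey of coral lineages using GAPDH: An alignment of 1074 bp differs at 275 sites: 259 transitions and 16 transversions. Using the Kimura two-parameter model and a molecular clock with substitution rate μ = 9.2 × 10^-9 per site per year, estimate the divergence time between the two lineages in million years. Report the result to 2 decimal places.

19.10

P = 259/1074 ≈ 0.241155 and Q = 16/1074 ≈ 0.014898.
Under the Kimura two-parameter model, d = −½ ln(1 − 2P − Q) − ¼ ln(1 − 2Q).
1 − 2P − Q = 0.502792, giving −½ ln(0.502792) = 0.343789.
1 − 2Q = 0.970204, giving −¼ ln(0.970204) = 0.007562.
d = 0.343789 + 0.007562 = 0.351351.
Under a molecular clock d = 2μt, so t = d/(2μ) = 0.351351 / (2 × 9.2 × 10^-9) = 19.10 million years.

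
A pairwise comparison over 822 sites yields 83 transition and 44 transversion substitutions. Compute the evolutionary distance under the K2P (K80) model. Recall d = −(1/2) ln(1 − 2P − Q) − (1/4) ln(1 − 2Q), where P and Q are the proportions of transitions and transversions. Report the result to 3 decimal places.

P = 83/822 ≈ 0.100973 and Q = 44/822 ≈ 0.053528.
Under the Kimura two-parameter model, d = −½ ln(1 − 2P − Q) − ¼ ln(1 − 2Q).
1 − 2P − Q = 0.744526, giving −½ ln(0.744526) = 0.147504.
1 − 2Q = 0.892944, giving −¼ ln(0.892944) = 0.028308.
d = 0.147504 + 0.028308 = 0.175812.

0.176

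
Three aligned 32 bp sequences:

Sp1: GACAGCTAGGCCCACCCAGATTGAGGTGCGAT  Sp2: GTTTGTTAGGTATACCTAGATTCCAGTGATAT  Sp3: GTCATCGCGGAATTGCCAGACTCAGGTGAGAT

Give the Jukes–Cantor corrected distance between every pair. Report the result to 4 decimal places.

d(Sp1,Sp2) = 0.5851, d(Sp1,Sp3) = 0.5199, d(Sp2,Sp3) = 0.6566

Sp1–Sp2: 13/32 sites differ → p = 0.40625, d = −0.75 ln(1 − 0.541667) = 0.585119 ≈ 0.5851.
Sp1–Sp3: 12/32 sites differ → p = 0.375, d = −0.75 ln(1 − 0.5) = 0.519860 ≈ 0.5199.
Sp2–Sp3: 14/32 sites differ → p = 0.4375, d = −0.75 ln(1 − 0.583333) = 0.656601 ≈ 0.6566.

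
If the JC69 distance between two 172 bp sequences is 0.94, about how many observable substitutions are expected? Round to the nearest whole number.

Invert JC69: p = (3/4)(1 − e^(−4d/3)) = 0.75 × (1 − e^(-1.253333)) = 0.75 × (1 − 0.285551) = 0.535837.
Expected differing sites = pL ≈ 0.535837 × 172 = 92.163964 ≈ 92.

92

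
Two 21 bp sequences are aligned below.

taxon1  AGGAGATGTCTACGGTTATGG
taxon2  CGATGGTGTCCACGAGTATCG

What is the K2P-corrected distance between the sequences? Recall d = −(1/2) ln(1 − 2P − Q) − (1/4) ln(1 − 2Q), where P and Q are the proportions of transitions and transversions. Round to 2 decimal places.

Of 21 sites, 4 differences are transitions and 4 are transversions, so P = 4/21 ≈ 0.190476 and Q = 4/21 ≈ 0.190476.
Under the Kimura two-parameter model, d = −½ ln(1 − 2P − Q) − ¼ ln(1 − 2Q).
1 − 2P − Q = 0.428572, giving −½ ln(0.428572) = 0.423648.
1 − 2Q = 0.619048, giving −¼ ln(0.619048) = 0.119893.
d = 0.423648 + 0.119893 = 0.543541.

0.54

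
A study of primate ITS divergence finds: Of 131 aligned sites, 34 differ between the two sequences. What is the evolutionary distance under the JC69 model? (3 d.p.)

0.319

p = 34/131 ≈ 0.259542.
d = −(3/4) ln(1 − 4p/3) = −0.75 ln(1 − 0.346056) = −0.75 ln(0.653944)
  = −0.75 × (-0.424734) = 0.318551 substitutions/site.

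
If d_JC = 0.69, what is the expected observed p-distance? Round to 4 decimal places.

p = (3/4)(1 − e^(−4d/3)) = 0.75 × (1 − e^(-0.92)) = 0.75 × (1 − 0.398519) = 0.451111.

0.4511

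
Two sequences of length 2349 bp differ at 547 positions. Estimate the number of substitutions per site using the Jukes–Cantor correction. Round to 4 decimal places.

0.2788

p = 547/2349 ≈ 0.232865.
d = −(3/4) ln(1 − 4p/3) = −0.75 ln(1 − 0.310487) = −0.75 ln(0.689513)
  = −0.75 × (-0.371770) = 0.278828 substitutions/site.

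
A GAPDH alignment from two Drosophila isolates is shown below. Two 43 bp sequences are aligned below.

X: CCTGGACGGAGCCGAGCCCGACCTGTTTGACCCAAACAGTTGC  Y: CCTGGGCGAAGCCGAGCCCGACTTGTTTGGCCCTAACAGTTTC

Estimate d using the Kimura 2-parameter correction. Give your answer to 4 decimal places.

Of 43 sites, 4 differences are transitions and 2 are transversions, so P = 4/43 ≈ 0.093023 and Q = 2/43 ≈ 0.046512.
Under the Kimura two-parameter model, d = −½ ln(1 − 2P − Q) − ¼ ln(1 − 2Q).
1 − 2P − Q = 0.767442, giving −½ ln(0.767442) = 0.132346.
1 − 2Q = 0.906976, giving −¼ ln(0.906976) = 0.024410.
d = 0.132346 + 0.024410 = 0.156756.

0.1568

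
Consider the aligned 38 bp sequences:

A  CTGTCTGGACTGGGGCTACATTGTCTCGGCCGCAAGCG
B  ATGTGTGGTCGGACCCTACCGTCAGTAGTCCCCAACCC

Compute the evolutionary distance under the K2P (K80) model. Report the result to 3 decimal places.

0.782

Of 38 sites, 1 differences are transitions and 16 are transversions, so P = 1/38 ≈ 0.026316 and Q = 16/38 ≈ 0.421053.
Under the Kimura two-parameter model, d = −½ ln(1 − 2P − Q) − ¼ ln(1 − 2Q).
1 − 2P − Q = 0.526315, giving −½ ln(0.526315) = 0.320928.
1 − 2Q = 0.157894, giving −¼ ln(0.157894) = 0.461458.
d = 0.320928 + 0.461458 = 0.782386.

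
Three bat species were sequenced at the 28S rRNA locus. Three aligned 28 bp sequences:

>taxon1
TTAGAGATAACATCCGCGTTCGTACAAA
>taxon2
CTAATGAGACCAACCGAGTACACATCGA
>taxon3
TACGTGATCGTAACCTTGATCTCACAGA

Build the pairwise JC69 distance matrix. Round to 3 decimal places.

taxon1–taxon2: 13/28 sites differ → p ≈ 0.464286, d = −0.75 ln(1 − 0.619048) = 0.723811 ≈ 0.724.
taxon1–taxon3: 13/28 sites differ → p ≈ 0.464286, d = −0.75 ln(1 − 0.619048) = 0.723811 ≈ 0.724.
taxon2–taxon3: 15/28 sites differ → p ≈ 0.535714, d = −0.75 ln(1 − 0.714285) = 0.939570 ≈ 0.940.

d(taxon1,taxon2) = 0.724, d(taxon1,taxon3) = 0.724, d(taxon2,taxon3) = 0.940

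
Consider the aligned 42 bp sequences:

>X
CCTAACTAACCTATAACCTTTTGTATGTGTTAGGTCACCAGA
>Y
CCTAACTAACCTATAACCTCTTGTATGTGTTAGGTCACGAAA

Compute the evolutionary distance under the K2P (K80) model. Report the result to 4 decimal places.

Of 42 sites, 2 differences are transitions and 1 are transversions, so P = 2/42 ≈ 0.047619 and Q = 1/42 ≈ 0.02381.
Under the Kimura two-parameter model, d = −½ ln(1 − 2P − Q) − ¼ ln(1 − 2Q).
1 − 2P − Q = 0.880952, giving −½ ln(0.880952) = 0.063376.
1 − 2Q = 0.95238, giving −¼ ln(0.95238) = 0.012198.
d = 0.063376 + 0.012198 = 0.075574.

0.0756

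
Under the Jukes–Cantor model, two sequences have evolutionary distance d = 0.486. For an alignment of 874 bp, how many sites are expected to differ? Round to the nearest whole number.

Invert JC69: p = (3/4)(1 − e^(−4d/3)) = 0.75 × (1 − e^(-0.648)) = 0.75 × (1 − 0.523091) = 0.357682.
Expected differing sites = pL ≈ 0.357682 × 874 = 312.614068 ≈ 313.

313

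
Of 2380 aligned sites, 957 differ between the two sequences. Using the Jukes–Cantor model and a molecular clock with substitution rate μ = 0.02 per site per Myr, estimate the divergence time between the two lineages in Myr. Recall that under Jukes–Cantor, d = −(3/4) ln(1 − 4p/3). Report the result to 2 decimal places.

p = 957/2380 ≈ 0.402101.
d = −(3/4) ln(1 − 4p/3) = −0.75 ln(1 − 0.536135) = −0.75 ln(0.463865)
  = −0.75 × (-0.768162) = 0.576122 substitutions/site.
Under a molecular clock d = 2μt, so t = d/(2μ) = 0.576122 / (2 × 0.02) = 14.40 Myr.

14.40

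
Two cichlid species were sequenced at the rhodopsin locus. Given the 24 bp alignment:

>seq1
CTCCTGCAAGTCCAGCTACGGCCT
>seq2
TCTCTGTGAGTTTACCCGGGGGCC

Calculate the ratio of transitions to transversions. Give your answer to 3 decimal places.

Transitions are A↔G and C↔T; transversions are all other mismatches.
Transitions: 10. Transversions: 3.
R = 10/3 = 3.333333… ≈ 3.333 (to 3 d.p.).

3.333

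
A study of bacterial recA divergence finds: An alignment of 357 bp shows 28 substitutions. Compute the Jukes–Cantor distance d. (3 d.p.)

0.083

p = 28/357 ≈ 0.078431.
d = −(3/4) ln(1 − 4p/3) = −0.75 ln(1 − 0.104575) = −0.75 ln(0.895425)
  = −0.75 × (-0.110457) = 0.082843 substitutions/site.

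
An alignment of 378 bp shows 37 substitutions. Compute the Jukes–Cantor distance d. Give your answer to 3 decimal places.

p = 37/378 ≈ 0.097884.
d = −(3/4) ln(1 − 4p/3) = −0.75 ln(1 − 0.130512) = −0.75 ln(0.869488)
  = −0.75 × (-0.139851) = 0.104888 substitutions/site.

0.105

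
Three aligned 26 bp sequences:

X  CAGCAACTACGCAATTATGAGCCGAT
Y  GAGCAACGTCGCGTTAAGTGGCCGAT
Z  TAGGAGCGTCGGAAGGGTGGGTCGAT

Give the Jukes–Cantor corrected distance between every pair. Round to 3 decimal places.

X–Y: 9/26 sites differ → p ≈ 0.346154, d = −0.75 ln(1 − 0.461539) = 0.464280 ≈ 0.464.
X–Z: 11/26 sites differ → p ≈ 0.423077, d = −0.75 ln(1 − 0.564103) = 0.622762 ≈ 0.623.
Y–Z: 12/26 sites differ → p ≈ 0.461538, d = −0.75 ln(1 − 0.615384) = 0.716632 ≈ 0.717.

d(X,Y) = 0.464, d(X,Z) = 0.623, d(Y,Z) = 0.717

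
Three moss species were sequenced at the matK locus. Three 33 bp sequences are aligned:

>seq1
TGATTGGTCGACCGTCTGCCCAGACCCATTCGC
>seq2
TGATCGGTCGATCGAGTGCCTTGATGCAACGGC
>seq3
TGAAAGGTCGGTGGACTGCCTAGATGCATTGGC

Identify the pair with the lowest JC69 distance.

seq2 and seq3

seq1–seq2: 11/33 differ, p = 0.333, d = 0.441.
seq1–seq3: 10/33 differ, p = 0.303, d = 0.388.
seq2–seq3: 8/33 differ, p = 0.242, d = 0.293.
The smallest distance is between seq2 and seq3.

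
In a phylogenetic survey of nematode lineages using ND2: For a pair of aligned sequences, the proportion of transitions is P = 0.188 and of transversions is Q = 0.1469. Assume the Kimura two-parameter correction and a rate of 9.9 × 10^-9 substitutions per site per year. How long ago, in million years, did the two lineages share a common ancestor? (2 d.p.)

Under the Kimura two-parameter model, d = −½ ln(1 − 2P − Q) − ¼ ln(1 − 2Q).
1 − 2P − Q = 0.4771, giving −½ ln(0.4771) = 0.370015.
1 − 2Q = 0.7062, giving −¼ ln(0.7062) = 0.086964.
d = 0.370015 + 0.086964 = 0.456979.
Under a molecular clock d = 2μt, so t = d/(2μ) = 0.456979 / (2 × 9.9 × 10^-9) = 23.08 million years.

23.08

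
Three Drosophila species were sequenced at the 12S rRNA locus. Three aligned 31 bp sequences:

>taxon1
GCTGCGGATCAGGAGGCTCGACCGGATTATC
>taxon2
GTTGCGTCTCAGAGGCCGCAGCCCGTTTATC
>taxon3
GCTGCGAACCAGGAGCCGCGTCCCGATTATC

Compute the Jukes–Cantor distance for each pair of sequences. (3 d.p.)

taxon1–taxon2: 11/31 sites differ → p ≈ 0.354839, d = −0.75 ln(1 − 0.473119) = 0.480585 ≈ 0.481.
taxon1–taxon3: 6/31 sites differ → p ≈ 0.193548, d = −0.75 ln(1 − 0.258064) = 0.223869 ≈ 0.224.
taxon2–taxon3: 9/31 sites differ → p ≈ 0.290323, d = −0.75 ln(1 − 0.387097) = 0.367161 ≈ 0.367.

d(taxon1,taxon2) = 0.481, d(taxon1,taxon3) = 0.224, d(taxon2,taxon3) = 0.367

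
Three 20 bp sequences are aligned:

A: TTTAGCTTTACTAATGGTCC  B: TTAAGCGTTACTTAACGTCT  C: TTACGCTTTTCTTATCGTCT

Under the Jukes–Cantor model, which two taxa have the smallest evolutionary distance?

A–B: 6/20 differ, p = 0.300, d = 0.383.
A–C: 6/20 differ, p = 0.300, d = 0.383.
B–C: 4/20 differ, p = 0.200, d = 0.233.
The smallest distance is between B and C.

B and C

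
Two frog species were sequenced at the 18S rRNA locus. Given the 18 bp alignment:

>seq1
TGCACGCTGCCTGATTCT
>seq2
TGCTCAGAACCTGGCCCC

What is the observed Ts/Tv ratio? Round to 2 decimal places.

2.00

Transitions are A↔G and C↔T; transversions are all other mismatches.
Transitions: 6. Transversions: 3.
R = 6/3 = 2.00.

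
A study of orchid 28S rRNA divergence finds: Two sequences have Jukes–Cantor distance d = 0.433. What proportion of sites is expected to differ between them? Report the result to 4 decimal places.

p = (3/4)(1 − e^(−4d/3)) = 0.75 × (1 − e^(-0.577333)) = 0.75 × (1 − 0.561394) = 0.328955.

0.3290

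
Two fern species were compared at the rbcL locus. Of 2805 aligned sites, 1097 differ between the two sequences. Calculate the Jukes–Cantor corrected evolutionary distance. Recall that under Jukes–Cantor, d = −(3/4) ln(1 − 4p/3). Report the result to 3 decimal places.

p = 1097/2805 ≈ 0.391087.
d = −(3/4) ln(1 − 4p/3) = −0.75 ln(1 − 0.521449) = −0.75 ln(0.478551)
  = −0.75 × (-0.736992) = 0.552744 substitutions/site.

0.553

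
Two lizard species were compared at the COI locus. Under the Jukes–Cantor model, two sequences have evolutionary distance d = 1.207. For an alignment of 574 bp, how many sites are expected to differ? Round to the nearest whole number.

344

Invert JC69: p = (3/4)(1 − e^(−4d/3)) = 0.75 × (1 − e^(-1.609333)) = 0.75 × (1 − 0.200021) = 0.599984.
Expected differing sites = pL ≈ 0.599984 × 574 = 344.390816 ≈ 344.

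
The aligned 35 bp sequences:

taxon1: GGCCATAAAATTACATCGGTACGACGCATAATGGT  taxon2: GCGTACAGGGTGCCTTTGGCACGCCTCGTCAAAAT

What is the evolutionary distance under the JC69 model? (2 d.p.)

The sequences differ at 19 of 35 sites, so p = 19/35 ≈ 0.542857.
d = −(3/4) ln(1 − 4p/3) = −0.75 ln(1 − 0.723809) = −0.75 ln(0.276191)
  = −0.75 × (-1.286663) = 0.964997 substitutions/site.

0.96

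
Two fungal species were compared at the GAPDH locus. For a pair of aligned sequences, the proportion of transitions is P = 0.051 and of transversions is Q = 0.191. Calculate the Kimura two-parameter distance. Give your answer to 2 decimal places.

Under the Kimura two-parameter model, d = −½ ln(1 − 2P − Q) − ¼ ln(1 − 2Q).
1 − 2P − Q = 0.707, giving −½ ln(0.707) = 0.173362.
1 − 2Q = 0.618, giving −¼ ln(0.618) = 0.120317.
d = 0.173362 + 0.120317 = 0.293679.

0.29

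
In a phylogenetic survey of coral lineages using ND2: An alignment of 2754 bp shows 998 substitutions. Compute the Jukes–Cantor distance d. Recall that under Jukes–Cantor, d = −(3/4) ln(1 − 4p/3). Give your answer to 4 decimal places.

0.4950

p = 998/2754 ≈ 0.362382.
d = −(3/4) ln(1 − 4p/3) = −0.75 ln(1 − 0.483176) = −0.75 ln(0.516824)
  = −0.75 × (-0.660053) = 0.495040 substitutions/site.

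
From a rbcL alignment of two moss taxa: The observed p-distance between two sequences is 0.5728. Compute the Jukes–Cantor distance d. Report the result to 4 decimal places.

1.0821

d = −(3/4) ln(1 − 4p/3) = −0.75 ln(1 − 0.763733) = −0.75 ln(0.236267)
  = −0.75 × (-1.442793) = 1.082095 substitutions/site.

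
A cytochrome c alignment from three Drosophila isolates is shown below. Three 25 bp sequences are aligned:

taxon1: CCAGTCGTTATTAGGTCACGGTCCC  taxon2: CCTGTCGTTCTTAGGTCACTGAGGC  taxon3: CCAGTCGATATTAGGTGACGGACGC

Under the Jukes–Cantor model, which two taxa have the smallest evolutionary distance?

taxon1 and taxon3

taxon1–taxon2: 6/25 differ, p = 0.240, d = 0.289.
taxon1–taxon3: 4/25 differ, p = 0.160, d = 0.180.
taxon2–taxon3: 6/25 differ, p = 0.240, d = 0.289.
The smallest distance is between taxon1 and taxon3.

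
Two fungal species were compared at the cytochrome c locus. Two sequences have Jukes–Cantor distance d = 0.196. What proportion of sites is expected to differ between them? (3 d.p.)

0.172

p = (3/4)(1 − e^(−4d/3)) = 0.75 × (1 − e^(-0.261333)) = 0.75 × (1 − 0.770024) = 0.172482.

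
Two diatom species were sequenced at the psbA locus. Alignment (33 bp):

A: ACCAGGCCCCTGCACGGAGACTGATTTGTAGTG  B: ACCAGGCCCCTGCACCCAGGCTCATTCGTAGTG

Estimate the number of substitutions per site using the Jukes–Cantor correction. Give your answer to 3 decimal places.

The sequences differ at 5 of 33 sites (16, 17, 20, 23, 27), so p = 5/33 ≈ 0.151515.
d = −(3/4) ln(1 − 4p/3) = −0.75 ln(1 − 0.20202) = −0.75 ln(0.79798)
  = −0.75 × (-0.225672) = 0.169254 substitutions/site.

0.169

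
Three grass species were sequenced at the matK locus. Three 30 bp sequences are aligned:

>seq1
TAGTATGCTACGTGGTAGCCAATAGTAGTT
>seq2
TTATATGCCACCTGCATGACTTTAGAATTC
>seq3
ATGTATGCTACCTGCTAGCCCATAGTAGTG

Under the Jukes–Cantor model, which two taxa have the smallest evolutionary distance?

seq1–seq2: 13/30 differ, p = 0.433, d = 0.647.
seq1–seq3: 6/30 differ, p = 0.200, d = 0.233.
seq2–seq3: 11/30 differ, p = 0.367, d = 0.503.
The smallest distance is between seq1 and seq3.

seq1 and seq3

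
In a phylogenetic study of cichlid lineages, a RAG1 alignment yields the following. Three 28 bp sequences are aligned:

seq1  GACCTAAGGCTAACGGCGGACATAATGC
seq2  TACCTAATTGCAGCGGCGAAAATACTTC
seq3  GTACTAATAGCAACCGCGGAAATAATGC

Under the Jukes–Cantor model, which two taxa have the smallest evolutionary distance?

seq1 and seq3

seq1–seq2: 10/28 differ, p = 0.357, d = 0.485.
seq1–seq3: 8/28 differ, p = 0.286, d = 0.360.
seq2–seq3: 9/28 differ, p = 0.321, d = 0.420.
The smallest distance is between seq1 and seq3.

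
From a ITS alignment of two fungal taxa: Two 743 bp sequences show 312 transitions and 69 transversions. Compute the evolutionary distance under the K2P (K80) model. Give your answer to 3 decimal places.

P = 312/743 ≈ 0.419919 and Q = 69/743 ≈ 0.092867.
Under the Kimura two-parameter model, d = −½ ln(1 − 2P − Q) − ¼ ln(1 − 2Q).
1 − 2P − Q = 0.067295, giving −½ ln(0.067295) = 1.349335.
1 − 2Q = 0.814266, giving −¼ ln(0.814266) = 0.051367.
d = 1.349335 + 0.051367 = 1.400702.

1.401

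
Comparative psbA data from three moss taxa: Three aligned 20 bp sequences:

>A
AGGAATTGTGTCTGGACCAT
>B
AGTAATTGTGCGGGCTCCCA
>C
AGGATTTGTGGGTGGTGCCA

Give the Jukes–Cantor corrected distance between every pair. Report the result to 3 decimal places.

d(A,B) = 0.572, d(A,C) = 0.471, d(B,C) = 0.383

A–B: 8/20 sites differ → p = 0.4, d = −0.75 ln(1 − 0.533333) = 0.571605 ≈ 0.572.
A–C: 7/20 sites differ → p = 0.35, d = −0.75 ln(1 − 0.466667) = 0.471457 ≈ 0.471.
B–C: 6/20 sites differ → p = 0.3, d = −0.75 ln(1 − 0.4) = 0.383119 ≈ 0.383.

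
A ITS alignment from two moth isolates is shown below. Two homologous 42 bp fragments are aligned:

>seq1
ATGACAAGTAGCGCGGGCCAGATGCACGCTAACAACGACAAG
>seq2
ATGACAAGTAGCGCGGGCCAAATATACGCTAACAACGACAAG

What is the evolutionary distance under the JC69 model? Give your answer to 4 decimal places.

The sequences differ at 3 of 42 sites (21, 24, 25), so p = 3/42 ≈ 0.071429.
d = −(3/4) ln(1 − 4p/3) = −0.75 ln(1 − 0.095239) = −0.75 ln(0.904761)
  = −0.75 × (-0.100084) = 0.075063 substitutions/site.

0.0751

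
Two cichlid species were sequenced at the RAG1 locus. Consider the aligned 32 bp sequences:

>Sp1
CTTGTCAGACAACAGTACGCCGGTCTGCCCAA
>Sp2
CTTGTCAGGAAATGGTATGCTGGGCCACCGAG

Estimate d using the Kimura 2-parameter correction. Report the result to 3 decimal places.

Of 32 sites, 8 differences are transitions and 3 are transversions, so P = 8/32 = 0.25 and Q = 3/32 = 0.09375.
Under the Kimura two-parameter model, d = −½ ln(1 − 2P − Q) − ¼ ln(1 − 2Q).
1 − 2P − Q = 0.40625, giving −½ ln(0.40625) = 0.450393.
1 − 2Q = 0.8125, giving −¼ ln(0.8125) = 0.051910.
d = 0.450393 + 0.051910 = 0.502303.

0.502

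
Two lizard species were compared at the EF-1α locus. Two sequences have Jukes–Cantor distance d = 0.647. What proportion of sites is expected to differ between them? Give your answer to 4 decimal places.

p = (3/4)(1 − e^(−4d/3)) = 0.75 × (1 − e^(-0.862667)) = 0.75 × (1 − 0.422035) = 0.433474.

0.4335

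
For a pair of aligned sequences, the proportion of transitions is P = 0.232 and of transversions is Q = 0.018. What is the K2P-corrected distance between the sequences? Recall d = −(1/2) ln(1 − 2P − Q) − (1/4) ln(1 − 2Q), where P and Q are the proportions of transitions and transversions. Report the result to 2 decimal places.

Under the Kimura two-parameter model, d = −½ ln(1 − 2P − Q) − ¼ ln(1 − 2Q).
1 − 2P − Q = 0.518, giving −½ ln(0.518) = 0.328890.
1 − 2Q = 0.964, giving −¼ ln(0.964) = 0.009166.
d = 0.328890 + 0.009166 = 0.338056.

0.34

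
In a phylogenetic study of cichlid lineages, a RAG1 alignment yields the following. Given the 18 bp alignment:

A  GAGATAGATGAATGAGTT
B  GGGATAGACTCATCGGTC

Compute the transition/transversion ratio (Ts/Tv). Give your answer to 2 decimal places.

Transitions are A↔G and C↔T; transversions are all other mismatches.
Transitions: 4. Transversions: 3.
R = 4/3 = 1.333333… ≈ 1.33 (to 2 d.p.).

1.33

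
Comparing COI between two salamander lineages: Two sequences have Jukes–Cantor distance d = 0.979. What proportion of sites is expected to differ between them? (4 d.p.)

0.5467

p = (3/4)(1 − e^(−4d/3)) = 0.75 × (1 − e^(-1.305333)) = 0.75 × (1 − 0.271082) = 0.546689.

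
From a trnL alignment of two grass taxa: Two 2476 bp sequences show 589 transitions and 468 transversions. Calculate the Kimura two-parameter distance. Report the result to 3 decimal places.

0.665

P = 589/2476 ≈ 0.237884 and Q = 468/2476 ≈ 0.189015.
Under the Kimura two-parameter model, d = −½ ln(1 − 2P − Q) − ¼ ln(1 − 2Q).
1 − 2P − Q = 0.335217, giving −½ ln(0.335217) = 0.546489.
1 − 2Q = 0.62197, giving −¼ ln(0.62197) = 0.118716.
d = 0.546489 + 0.118716 = 0.665205.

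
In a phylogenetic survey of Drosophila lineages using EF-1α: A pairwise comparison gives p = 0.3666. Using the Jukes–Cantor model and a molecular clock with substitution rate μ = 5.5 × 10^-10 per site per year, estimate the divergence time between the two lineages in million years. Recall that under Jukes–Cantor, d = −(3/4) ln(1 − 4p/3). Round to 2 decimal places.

d = −(3/4) ln(1 − 4p/3) = −0.75 ln(1 − 0.4888) = −0.75 ln(0.5112)
  = −0.75 × (-0.670994) = 0.503246 substitutions/site.
Under a molecular clock d = 2μt, so t = d/(2μ) = 0.503246 / (2 × 5.5 × 10^-10) = 457.50 million years.

457.50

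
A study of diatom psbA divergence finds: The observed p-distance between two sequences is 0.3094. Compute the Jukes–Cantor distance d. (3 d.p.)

0.399

d = −(3/4) ln(1 − 4p/3) = −0.75 ln(1 − 0.412533) = −0.75 ln(0.587467)
  = −0.75 × (-0.531935) = 0.398951 substitutions/site.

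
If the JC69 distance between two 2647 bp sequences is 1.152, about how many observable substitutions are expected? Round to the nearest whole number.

1558

Invert JC69: p = (3/4)(1 − e^(−4d/3)) = 0.75 × (1 − e^(-1.536)) = 0.75 × (1 − 0.215240) = 0.588570.
Expected differing sites = pL ≈ 0.588570 × 2647 = 1557.94479 ≈ 1558.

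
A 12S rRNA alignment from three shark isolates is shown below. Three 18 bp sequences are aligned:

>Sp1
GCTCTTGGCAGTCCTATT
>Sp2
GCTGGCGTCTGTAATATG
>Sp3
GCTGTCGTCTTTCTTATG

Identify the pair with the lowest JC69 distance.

Sp1–Sp2: 8/18 differ, p = 0.444, d = 0.673.
Sp1–Sp3: 7/18 differ, p = 0.389, d = 0.548.
Sp2–Sp3: 4/18 differ, p = 0.222, d = 0.264.
The smallest distance is between Sp2 and Sp3.

Sp2 and Sp3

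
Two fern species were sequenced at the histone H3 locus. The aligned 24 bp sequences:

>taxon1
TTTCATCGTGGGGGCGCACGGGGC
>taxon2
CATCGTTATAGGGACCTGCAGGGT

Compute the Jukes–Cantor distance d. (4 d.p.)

0.8240

The sequences differ at 12 of 24 sites, so p = 12/24 = 0.5.
d = −(3/4) ln(1 − 4p/3) = −0.75 ln(1 − 0.666667) = −0.75 ln(0.333333)
  = −0.75 × (-1.098613) = 0.823960 substitutions/site.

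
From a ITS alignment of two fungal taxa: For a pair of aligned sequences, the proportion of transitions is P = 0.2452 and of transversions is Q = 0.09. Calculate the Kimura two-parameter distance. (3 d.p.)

0.484

Under the Kimura two-parameter model, d = −½ ln(1 − 2P − Q) − ¼ ln(1 − 2Q).
1 − 2P − Q = 0.4196, giving −½ ln(0.4196) = 0.434227.
1 − 2Q = 0.82, giving −¼ ln(0.82) = 0.049613.
d = 0.434227 + 0.049613 = 0.483840.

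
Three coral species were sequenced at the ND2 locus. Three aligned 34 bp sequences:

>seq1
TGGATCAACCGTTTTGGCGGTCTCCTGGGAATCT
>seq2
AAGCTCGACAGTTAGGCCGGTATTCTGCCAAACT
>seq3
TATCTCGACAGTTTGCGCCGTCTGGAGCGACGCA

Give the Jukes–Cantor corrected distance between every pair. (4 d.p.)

d(seq1,seq2) = 0.5347, d(seq1,seq3) = 0.6655, d(seq2,seq3) = 0.5972

seq1–seq2: 13/34 sites differ → p ≈ 0.382353, d = −0.75 ln(1 − 0.509804) = 0.534712 ≈ 0.5347.
seq1–seq3: 15/34 sites differ → p ≈ 0.441176, d = −0.75 ln(1 − 0.588235) = 0.665477 ≈ 0.6655.
seq2–seq3: 14/34 sites differ → p ≈ 0.411765, d = −0.75 ln(1 − 0.54902) = 0.597249 ≈ 0.5972.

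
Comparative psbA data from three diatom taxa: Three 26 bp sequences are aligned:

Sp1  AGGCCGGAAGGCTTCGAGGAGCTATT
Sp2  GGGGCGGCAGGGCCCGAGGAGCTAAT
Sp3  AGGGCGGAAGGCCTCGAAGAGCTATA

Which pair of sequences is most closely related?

Sp1 and Sp3

Sp1–Sp2: 7/26 differ, p = 0.269, d = 0.334.
Sp1–Sp3: 4/26 differ, p = 0.154, d = 0.172.
Sp2–Sp3: 7/26 differ, p = 0.269, d = 0.334.
The smallest distance is between Sp1 and Sp3.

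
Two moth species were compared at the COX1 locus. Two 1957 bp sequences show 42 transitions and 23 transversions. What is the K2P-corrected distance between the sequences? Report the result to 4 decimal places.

0.0341

P = 42/1957 ≈ 0.021461 and Q = 23/1957 ≈ 0.011753.
Under the Kimura two-parameter model, d = −½ ln(1 − 2P − Q) − ¼ ln(1 − 2Q).
1 − 2P − Q = 0.945325, giving −½ ln(0.945325) = 0.028113.
1 − 2Q = 0.976494, giving −¼ ln(0.976494) = 0.005947.
d = 0.028113 + 0.005947 = 0.034060.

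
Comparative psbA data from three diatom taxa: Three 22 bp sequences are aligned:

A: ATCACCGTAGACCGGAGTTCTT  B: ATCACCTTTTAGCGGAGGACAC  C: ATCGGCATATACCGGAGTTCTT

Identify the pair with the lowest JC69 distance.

A–B: 8/22 differ, p = 0.364, d = 0.497.
A–C: 4/22 differ, p = 0.182, d = 0.208.
B–C: 9/22 differ, p = 0.409, d = 0.591.
The smallest distance is between A and C.

A and C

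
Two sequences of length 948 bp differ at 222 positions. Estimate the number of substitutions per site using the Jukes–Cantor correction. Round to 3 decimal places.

p = 222/948 ≈ 0.234177.
d = −(3/4) ln(1 − 4p/3) = −0.75 ln(1 − 0.312236) = −0.75 ln(0.687764)
  = −0.75 × (-0.374310) = 0.280733 substitutions/site.

0.281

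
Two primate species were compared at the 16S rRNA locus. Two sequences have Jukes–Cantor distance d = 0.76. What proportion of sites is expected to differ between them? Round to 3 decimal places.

0.478

p = (3/4)(1 − e^(−4d/3)) = 0.75 × (1 − e^(-1.013333)) = 0.75 × (1 − 0.363007) = 0.477745.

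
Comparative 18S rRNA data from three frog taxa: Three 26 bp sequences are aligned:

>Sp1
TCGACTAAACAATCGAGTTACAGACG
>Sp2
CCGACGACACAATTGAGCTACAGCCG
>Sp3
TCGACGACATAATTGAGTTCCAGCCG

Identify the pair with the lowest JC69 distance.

Sp2 and Sp3

Sp1–Sp2: 6/26 differ, p = 0.231, d = 0.276.
Sp1–Sp3: 6/26 differ, p = 0.231, d = 0.276.
Sp2–Sp3: 4/26 differ, p = 0.154, d = 0.172.
The smallest distance is between Sp2 and Sp3.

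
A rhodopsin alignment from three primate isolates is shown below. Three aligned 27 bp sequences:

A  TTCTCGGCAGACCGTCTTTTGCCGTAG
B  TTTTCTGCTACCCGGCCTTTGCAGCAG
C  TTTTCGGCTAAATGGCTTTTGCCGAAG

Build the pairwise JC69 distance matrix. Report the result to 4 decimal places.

d(A,B) = 0.4408, d(A,C) = 0.3181, d(B,C) = 0.3181

A–B: 9/27 sites differ → p ≈ 0.333333, d = −0.75 ln(1 − 0.444444) = 0.440839 ≈ 0.4408.
A–C: 7/27 sites differ → p ≈ 0.259259, d = −0.75 ln(1 − 0.345679) = 0.318118 ≈ 0.3181.
B–C: 7/27 sites differ → p ≈ 0.259259, d = −0.75 ln(1 − 0.345679) = 0.318118 ≈ 0.3181.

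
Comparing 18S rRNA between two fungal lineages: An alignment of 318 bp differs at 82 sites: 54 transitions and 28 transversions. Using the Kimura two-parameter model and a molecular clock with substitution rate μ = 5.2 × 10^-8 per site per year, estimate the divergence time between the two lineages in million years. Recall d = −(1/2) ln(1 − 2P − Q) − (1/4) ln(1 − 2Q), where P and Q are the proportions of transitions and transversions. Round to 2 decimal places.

P = 54/318 ≈ 0.169811 and Q = 28/318 ≈ 0.08805.
Under the Kimura two-parameter model, d = −½ ln(1 − 2P − Q) − ¼ ln(1 − 2Q).
1 − 2P − Q = 0.572328, giving −½ ln(0.572328) = 0.279022.
1 − 2Q = 0.8239, giving −¼ ln(0.8239) = 0.048427.
d = 0.279022 + 0.048427 = 0.327449.
Under a molecular clock d = 2μt, so t = d/(2μ) = 0.327449 / (2 × 5.2 × 10^-8) = 3.15 million years.

3.15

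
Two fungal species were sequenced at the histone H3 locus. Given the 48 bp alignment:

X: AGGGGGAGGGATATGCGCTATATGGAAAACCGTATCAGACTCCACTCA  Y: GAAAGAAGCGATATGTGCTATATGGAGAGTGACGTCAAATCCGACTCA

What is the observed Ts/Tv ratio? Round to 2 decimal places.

5.00

Transitions are A↔G and C↔T; transversions are all other mismatches.
Transitions: 15. Transversions: 3.
R = 15/3 = 5.00.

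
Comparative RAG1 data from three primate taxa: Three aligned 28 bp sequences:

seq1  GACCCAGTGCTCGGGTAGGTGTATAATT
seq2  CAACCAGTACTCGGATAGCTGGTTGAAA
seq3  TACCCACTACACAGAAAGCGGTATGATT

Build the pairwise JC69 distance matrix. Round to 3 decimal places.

d(seq1,seq2) = 0.485, d(seq1,seq3) = 0.485, d(seq2,seq3) = 0.556

seq1–seq2: 10/28 sites differ → p ≈ 0.357143, d = −0.75 ln(1 − 0.476191) = 0.484971 ≈ 0.485.
seq1–seq3: 10/28 sites differ → p ≈ 0.357143, d = −0.75 ln(1 − 0.476191) = 0.484971 ≈ 0.485.
seq2–seq3: 11/28 sites differ → p ≈ 0.392857, d = −0.75 ln(1 − 0.523809) = 0.556452 ≈ 0.556.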